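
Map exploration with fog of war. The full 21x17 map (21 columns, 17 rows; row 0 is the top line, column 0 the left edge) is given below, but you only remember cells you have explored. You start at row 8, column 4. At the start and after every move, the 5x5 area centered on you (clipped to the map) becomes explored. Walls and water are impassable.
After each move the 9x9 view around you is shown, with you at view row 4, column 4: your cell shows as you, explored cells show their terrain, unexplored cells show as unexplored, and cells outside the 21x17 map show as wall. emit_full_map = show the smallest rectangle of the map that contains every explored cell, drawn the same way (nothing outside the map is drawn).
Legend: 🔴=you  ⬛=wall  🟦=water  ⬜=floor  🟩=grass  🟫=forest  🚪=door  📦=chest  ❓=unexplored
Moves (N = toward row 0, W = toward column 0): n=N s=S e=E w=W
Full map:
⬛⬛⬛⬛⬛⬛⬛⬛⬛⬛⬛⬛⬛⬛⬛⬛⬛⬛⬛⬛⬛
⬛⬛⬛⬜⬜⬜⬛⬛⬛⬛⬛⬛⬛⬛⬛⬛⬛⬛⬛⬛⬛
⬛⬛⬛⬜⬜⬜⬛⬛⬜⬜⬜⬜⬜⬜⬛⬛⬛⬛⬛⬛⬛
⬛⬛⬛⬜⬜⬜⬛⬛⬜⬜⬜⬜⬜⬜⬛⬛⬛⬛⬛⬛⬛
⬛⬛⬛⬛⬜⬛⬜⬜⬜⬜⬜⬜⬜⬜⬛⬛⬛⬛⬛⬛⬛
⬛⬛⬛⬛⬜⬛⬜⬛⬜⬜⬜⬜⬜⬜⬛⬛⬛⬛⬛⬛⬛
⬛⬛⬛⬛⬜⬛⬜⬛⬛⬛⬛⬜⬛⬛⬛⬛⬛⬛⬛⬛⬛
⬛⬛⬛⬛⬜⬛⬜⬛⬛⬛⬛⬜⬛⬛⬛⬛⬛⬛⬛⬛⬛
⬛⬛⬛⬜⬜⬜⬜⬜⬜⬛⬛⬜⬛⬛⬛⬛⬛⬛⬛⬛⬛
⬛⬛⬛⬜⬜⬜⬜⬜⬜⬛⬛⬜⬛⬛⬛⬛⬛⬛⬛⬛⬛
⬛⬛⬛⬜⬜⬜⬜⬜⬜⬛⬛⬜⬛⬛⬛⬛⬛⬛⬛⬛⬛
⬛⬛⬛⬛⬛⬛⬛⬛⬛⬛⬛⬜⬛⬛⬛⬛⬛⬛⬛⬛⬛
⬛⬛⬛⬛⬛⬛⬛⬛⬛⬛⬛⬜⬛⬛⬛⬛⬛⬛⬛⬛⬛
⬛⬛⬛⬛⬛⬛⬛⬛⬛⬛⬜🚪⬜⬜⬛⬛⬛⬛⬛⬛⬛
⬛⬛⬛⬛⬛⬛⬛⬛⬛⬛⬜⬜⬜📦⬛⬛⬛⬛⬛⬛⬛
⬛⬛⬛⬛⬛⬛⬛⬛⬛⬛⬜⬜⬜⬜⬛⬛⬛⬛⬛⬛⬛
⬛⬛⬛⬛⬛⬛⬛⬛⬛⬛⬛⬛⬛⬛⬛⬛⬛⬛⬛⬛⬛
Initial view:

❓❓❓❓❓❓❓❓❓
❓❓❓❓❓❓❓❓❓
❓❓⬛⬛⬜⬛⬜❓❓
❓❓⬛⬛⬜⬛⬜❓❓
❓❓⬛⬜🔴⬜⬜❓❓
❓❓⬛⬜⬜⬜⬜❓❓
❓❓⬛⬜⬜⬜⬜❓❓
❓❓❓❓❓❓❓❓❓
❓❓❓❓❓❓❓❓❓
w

⬛❓❓❓❓❓❓❓❓
⬛❓❓❓❓❓❓❓❓
⬛❓⬛⬛⬛⬜⬛⬜❓
⬛❓⬛⬛⬛⬜⬛⬜❓
⬛❓⬛⬛🔴⬜⬜⬜❓
⬛❓⬛⬛⬜⬜⬜⬜❓
⬛❓⬛⬛⬜⬜⬜⬜❓
⬛❓❓❓❓❓❓❓❓
⬛❓❓❓❓❓❓❓❓

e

❓❓❓❓❓❓❓❓❓
❓❓❓❓❓❓❓❓❓
❓⬛⬛⬛⬜⬛⬜❓❓
❓⬛⬛⬛⬜⬛⬜❓❓
❓⬛⬛⬜🔴⬜⬜❓❓
❓⬛⬛⬜⬜⬜⬜❓❓
❓⬛⬛⬜⬜⬜⬜❓❓
❓❓❓❓❓❓❓❓❓
❓❓❓❓❓❓❓❓❓

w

⬛❓❓❓❓❓❓❓❓
⬛❓❓❓❓❓❓❓❓
⬛❓⬛⬛⬛⬜⬛⬜❓
⬛❓⬛⬛⬛⬜⬛⬜❓
⬛❓⬛⬛🔴⬜⬜⬜❓
⬛❓⬛⬛⬜⬜⬜⬜❓
⬛❓⬛⬛⬜⬜⬜⬜❓
⬛❓❓❓❓❓❓❓❓
⬛❓❓❓❓❓❓❓❓

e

❓❓❓❓❓❓❓❓❓
❓❓❓❓❓❓❓❓❓
❓⬛⬛⬛⬜⬛⬜❓❓
❓⬛⬛⬛⬜⬛⬜❓❓
❓⬛⬛⬜🔴⬜⬜❓❓
❓⬛⬛⬜⬜⬜⬜❓❓
❓⬛⬛⬜⬜⬜⬜❓❓
❓❓❓❓❓❓❓❓❓
❓❓❓❓❓❓❓❓❓

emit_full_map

⬛⬛⬛⬜⬛⬜
⬛⬛⬛⬜⬛⬜
⬛⬛⬜🔴⬜⬜
⬛⬛⬜⬜⬜⬜
⬛⬛⬜⬜⬜⬜

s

❓❓❓❓❓❓❓❓❓
❓⬛⬛⬛⬜⬛⬜❓❓
❓⬛⬛⬛⬜⬛⬜❓❓
❓⬛⬛⬜⬜⬜⬜❓❓
❓⬛⬛⬜🔴⬜⬜❓❓
❓⬛⬛⬜⬜⬜⬜❓❓
❓❓⬛⬛⬛⬛⬛❓❓
❓❓❓❓❓❓❓❓❓
❓❓❓❓❓❓❓❓❓

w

⬛❓❓❓❓❓❓❓❓
⬛❓⬛⬛⬛⬜⬛⬜❓
⬛❓⬛⬛⬛⬜⬛⬜❓
⬛❓⬛⬛⬜⬜⬜⬜❓
⬛❓⬛⬛🔴⬜⬜⬜❓
⬛❓⬛⬛⬜⬜⬜⬜❓
⬛❓⬛⬛⬛⬛⬛⬛❓
⬛❓❓❓❓❓❓❓❓
⬛❓❓❓❓❓❓❓❓

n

⬛❓❓❓❓❓❓❓❓
⬛❓❓❓❓❓❓❓❓
⬛❓⬛⬛⬛⬜⬛⬜❓
⬛❓⬛⬛⬛⬜⬛⬜❓
⬛❓⬛⬛🔴⬜⬜⬜❓
⬛❓⬛⬛⬜⬜⬜⬜❓
⬛❓⬛⬛⬜⬜⬜⬜❓
⬛❓⬛⬛⬛⬛⬛⬛❓
⬛❓❓❓❓❓❓❓❓

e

❓❓❓❓❓❓❓❓❓
❓❓❓❓❓❓❓❓❓
❓⬛⬛⬛⬜⬛⬜❓❓
❓⬛⬛⬛⬜⬛⬜❓❓
❓⬛⬛⬜🔴⬜⬜❓❓
❓⬛⬛⬜⬜⬜⬜❓❓
❓⬛⬛⬜⬜⬜⬜❓❓
❓⬛⬛⬛⬛⬛⬛❓❓
❓❓❓❓❓❓❓❓❓

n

❓❓❓❓❓❓❓❓❓
❓❓❓❓❓❓❓❓❓
❓❓⬛⬛⬜⬛⬜❓❓
❓⬛⬛⬛⬜⬛⬜❓❓
❓⬛⬛⬛🔴⬛⬜❓❓
❓⬛⬛⬜⬜⬜⬜❓❓
❓⬛⬛⬜⬜⬜⬜❓❓
❓⬛⬛⬜⬜⬜⬜❓❓
❓⬛⬛⬛⬛⬛⬛❓❓

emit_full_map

❓⬛⬛⬜⬛⬜
⬛⬛⬛⬜⬛⬜
⬛⬛⬛🔴⬛⬜
⬛⬛⬜⬜⬜⬜
⬛⬛⬜⬜⬜⬜
⬛⬛⬜⬜⬜⬜
⬛⬛⬛⬛⬛⬛

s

❓❓❓❓❓❓❓❓❓
❓❓⬛⬛⬜⬛⬜❓❓
❓⬛⬛⬛⬜⬛⬜❓❓
❓⬛⬛⬛⬜⬛⬜❓❓
❓⬛⬛⬜🔴⬜⬜❓❓
❓⬛⬛⬜⬜⬜⬜❓❓
❓⬛⬛⬜⬜⬜⬜❓❓
❓⬛⬛⬛⬛⬛⬛❓❓
❓❓❓❓❓❓❓❓❓

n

❓❓❓❓❓❓❓❓❓
❓❓❓❓❓❓❓❓❓
❓❓⬛⬛⬜⬛⬜❓❓
❓⬛⬛⬛⬜⬛⬜❓❓
❓⬛⬛⬛🔴⬛⬜❓❓
❓⬛⬛⬜⬜⬜⬜❓❓
❓⬛⬛⬜⬜⬜⬜❓❓
❓⬛⬛⬜⬜⬜⬜❓❓
❓⬛⬛⬛⬛⬛⬛❓❓

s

❓❓❓❓❓❓❓❓❓
❓❓⬛⬛⬜⬛⬜❓❓
❓⬛⬛⬛⬜⬛⬜❓❓
❓⬛⬛⬛⬜⬛⬜❓❓
❓⬛⬛⬜🔴⬜⬜❓❓
❓⬛⬛⬜⬜⬜⬜❓❓
❓⬛⬛⬜⬜⬜⬜❓❓
❓⬛⬛⬛⬛⬛⬛❓❓
❓❓❓❓❓❓❓❓❓


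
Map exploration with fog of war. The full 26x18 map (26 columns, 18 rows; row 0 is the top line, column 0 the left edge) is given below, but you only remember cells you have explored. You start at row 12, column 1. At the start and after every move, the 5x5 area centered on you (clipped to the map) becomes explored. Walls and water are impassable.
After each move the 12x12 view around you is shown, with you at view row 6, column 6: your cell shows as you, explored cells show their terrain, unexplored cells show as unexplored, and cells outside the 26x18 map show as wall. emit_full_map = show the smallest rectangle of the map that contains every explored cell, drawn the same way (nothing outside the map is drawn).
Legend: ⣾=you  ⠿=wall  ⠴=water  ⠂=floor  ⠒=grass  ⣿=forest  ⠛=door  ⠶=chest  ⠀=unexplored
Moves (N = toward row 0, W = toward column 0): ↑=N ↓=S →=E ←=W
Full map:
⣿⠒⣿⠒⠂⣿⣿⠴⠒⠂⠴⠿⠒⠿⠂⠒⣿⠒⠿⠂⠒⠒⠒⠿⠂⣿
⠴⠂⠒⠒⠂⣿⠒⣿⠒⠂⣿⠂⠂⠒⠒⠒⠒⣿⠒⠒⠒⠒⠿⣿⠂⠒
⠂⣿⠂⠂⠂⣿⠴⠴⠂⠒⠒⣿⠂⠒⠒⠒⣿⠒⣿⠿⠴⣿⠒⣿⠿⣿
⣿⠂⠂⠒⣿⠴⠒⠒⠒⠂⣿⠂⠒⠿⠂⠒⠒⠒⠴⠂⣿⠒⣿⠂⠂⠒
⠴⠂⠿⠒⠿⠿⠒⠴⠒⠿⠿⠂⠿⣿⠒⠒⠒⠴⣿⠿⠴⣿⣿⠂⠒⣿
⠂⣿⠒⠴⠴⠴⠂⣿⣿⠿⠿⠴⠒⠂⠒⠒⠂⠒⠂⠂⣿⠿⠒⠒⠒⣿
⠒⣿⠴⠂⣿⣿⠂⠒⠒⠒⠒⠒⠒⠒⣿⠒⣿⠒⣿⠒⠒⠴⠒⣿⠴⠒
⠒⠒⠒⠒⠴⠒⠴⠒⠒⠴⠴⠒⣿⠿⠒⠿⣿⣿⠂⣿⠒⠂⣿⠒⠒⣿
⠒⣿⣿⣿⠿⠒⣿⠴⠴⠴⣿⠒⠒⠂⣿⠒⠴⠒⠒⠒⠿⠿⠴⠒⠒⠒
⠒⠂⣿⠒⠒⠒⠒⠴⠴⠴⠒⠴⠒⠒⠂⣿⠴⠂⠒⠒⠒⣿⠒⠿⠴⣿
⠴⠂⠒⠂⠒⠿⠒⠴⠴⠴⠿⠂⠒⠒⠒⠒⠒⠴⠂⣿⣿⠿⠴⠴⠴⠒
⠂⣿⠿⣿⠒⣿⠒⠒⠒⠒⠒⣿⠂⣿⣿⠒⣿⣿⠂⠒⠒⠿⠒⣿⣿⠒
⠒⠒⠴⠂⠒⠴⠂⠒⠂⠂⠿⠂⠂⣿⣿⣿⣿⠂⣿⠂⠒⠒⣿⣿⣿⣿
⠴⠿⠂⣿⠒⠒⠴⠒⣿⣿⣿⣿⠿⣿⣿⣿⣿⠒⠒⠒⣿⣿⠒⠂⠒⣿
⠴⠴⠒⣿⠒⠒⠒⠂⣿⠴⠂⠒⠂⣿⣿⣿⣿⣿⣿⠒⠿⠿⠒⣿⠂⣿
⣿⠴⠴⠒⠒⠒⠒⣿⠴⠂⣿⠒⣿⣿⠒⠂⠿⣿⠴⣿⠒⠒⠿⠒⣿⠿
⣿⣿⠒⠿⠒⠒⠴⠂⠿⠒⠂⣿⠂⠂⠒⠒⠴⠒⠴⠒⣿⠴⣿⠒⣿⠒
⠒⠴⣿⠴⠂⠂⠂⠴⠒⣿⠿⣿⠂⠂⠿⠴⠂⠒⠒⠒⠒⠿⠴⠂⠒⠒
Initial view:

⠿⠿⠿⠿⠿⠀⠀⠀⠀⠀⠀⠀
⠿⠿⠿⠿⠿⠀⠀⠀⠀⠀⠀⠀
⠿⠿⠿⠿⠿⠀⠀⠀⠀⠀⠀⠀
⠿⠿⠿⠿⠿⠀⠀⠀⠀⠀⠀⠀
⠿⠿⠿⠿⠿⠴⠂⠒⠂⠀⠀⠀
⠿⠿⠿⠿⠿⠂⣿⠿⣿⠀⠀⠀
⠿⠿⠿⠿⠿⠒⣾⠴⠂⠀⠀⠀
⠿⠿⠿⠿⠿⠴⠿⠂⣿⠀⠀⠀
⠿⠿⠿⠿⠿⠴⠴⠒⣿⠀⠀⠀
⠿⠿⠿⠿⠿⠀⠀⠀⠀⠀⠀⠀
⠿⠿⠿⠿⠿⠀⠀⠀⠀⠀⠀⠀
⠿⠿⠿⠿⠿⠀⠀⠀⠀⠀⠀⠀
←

⠿⠿⠿⠿⠿⠿⠀⠀⠀⠀⠀⠀
⠿⠿⠿⠿⠿⠿⠀⠀⠀⠀⠀⠀
⠿⠿⠿⠿⠿⠿⠀⠀⠀⠀⠀⠀
⠿⠿⠿⠿⠿⠿⠀⠀⠀⠀⠀⠀
⠿⠿⠿⠿⠿⠿⠴⠂⠒⠂⠀⠀
⠿⠿⠿⠿⠿⠿⠂⣿⠿⣿⠀⠀
⠿⠿⠿⠿⠿⠿⣾⠒⠴⠂⠀⠀
⠿⠿⠿⠿⠿⠿⠴⠿⠂⣿⠀⠀
⠿⠿⠿⠿⠿⠿⠴⠴⠒⣿⠀⠀
⠿⠿⠿⠿⠿⠿⠀⠀⠀⠀⠀⠀
⠿⠿⠿⠿⠿⠿⠀⠀⠀⠀⠀⠀
⠿⠿⠿⠿⠿⠿⠀⠀⠀⠀⠀⠀

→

⠿⠿⠿⠿⠿⠀⠀⠀⠀⠀⠀⠀
⠿⠿⠿⠿⠿⠀⠀⠀⠀⠀⠀⠀
⠿⠿⠿⠿⠿⠀⠀⠀⠀⠀⠀⠀
⠿⠿⠿⠿⠿⠀⠀⠀⠀⠀⠀⠀
⠿⠿⠿⠿⠿⠴⠂⠒⠂⠀⠀⠀
⠿⠿⠿⠿⠿⠂⣿⠿⣿⠀⠀⠀
⠿⠿⠿⠿⠿⠒⣾⠴⠂⠀⠀⠀
⠿⠿⠿⠿⠿⠴⠿⠂⣿⠀⠀⠀
⠿⠿⠿⠿⠿⠴⠴⠒⣿⠀⠀⠀
⠿⠿⠿⠿⠿⠀⠀⠀⠀⠀⠀⠀
⠿⠿⠿⠿⠿⠀⠀⠀⠀⠀⠀⠀
⠿⠿⠿⠿⠿⠀⠀⠀⠀⠀⠀⠀

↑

⠿⠿⠿⠿⠿⠀⠀⠀⠀⠀⠀⠀
⠿⠿⠿⠿⠿⠀⠀⠀⠀⠀⠀⠀
⠿⠿⠿⠿⠿⠀⠀⠀⠀⠀⠀⠀
⠿⠿⠿⠿⠿⠀⠀⠀⠀⠀⠀⠀
⠿⠿⠿⠿⠿⠒⠂⣿⠒⠀⠀⠀
⠿⠿⠿⠿⠿⠴⠂⠒⠂⠀⠀⠀
⠿⠿⠿⠿⠿⠂⣾⠿⣿⠀⠀⠀
⠿⠿⠿⠿⠿⠒⠒⠴⠂⠀⠀⠀
⠿⠿⠿⠿⠿⠴⠿⠂⣿⠀⠀⠀
⠿⠿⠿⠿⠿⠴⠴⠒⣿⠀⠀⠀
⠿⠿⠿⠿⠿⠀⠀⠀⠀⠀⠀⠀
⠿⠿⠿⠿⠿⠀⠀⠀⠀⠀⠀⠀

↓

⠿⠿⠿⠿⠿⠀⠀⠀⠀⠀⠀⠀
⠿⠿⠿⠿⠿⠀⠀⠀⠀⠀⠀⠀
⠿⠿⠿⠿⠿⠀⠀⠀⠀⠀⠀⠀
⠿⠿⠿⠿⠿⠒⠂⣿⠒⠀⠀⠀
⠿⠿⠿⠿⠿⠴⠂⠒⠂⠀⠀⠀
⠿⠿⠿⠿⠿⠂⣿⠿⣿⠀⠀⠀
⠿⠿⠿⠿⠿⠒⣾⠴⠂⠀⠀⠀
⠿⠿⠿⠿⠿⠴⠿⠂⣿⠀⠀⠀
⠿⠿⠿⠿⠿⠴⠴⠒⣿⠀⠀⠀
⠿⠿⠿⠿⠿⠀⠀⠀⠀⠀⠀⠀
⠿⠿⠿⠿⠿⠀⠀⠀⠀⠀⠀⠀
⠿⠿⠿⠿⠿⠀⠀⠀⠀⠀⠀⠀

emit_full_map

⠒⠂⣿⠒
⠴⠂⠒⠂
⠂⣿⠿⣿
⠒⣾⠴⠂
⠴⠿⠂⣿
⠴⠴⠒⣿

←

⠿⠿⠿⠿⠿⠿⠀⠀⠀⠀⠀⠀
⠿⠿⠿⠿⠿⠿⠀⠀⠀⠀⠀⠀
⠿⠿⠿⠿⠿⠿⠀⠀⠀⠀⠀⠀
⠿⠿⠿⠿⠿⠿⠒⠂⣿⠒⠀⠀
⠿⠿⠿⠿⠿⠿⠴⠂⠒⠂⠀⠀
⠿⠿⠿⠿⠿⠿⠂⣿⠿⣿⠀⠀
⠿⠿⠿⠿⠿⠿⣾⠒⠴⠂⠀⠀
⠿⠿⠿⠿⠿⠿⠴⠿⠂⣿⠀⠀
⠿⠿⠿⠿⠿⠿⠴⠴⠒⣿⠀⠀
⠿⠿⠿⠿⠿⠿⠀⠀⠀⠀⠀⠀
⠿⠿⠿⠿⠿⠿⠀⠀⠀⠀⠀⠀
⠿⠿⠿⠿⠿⠿⠀⠀⠀⠀⠀⠀

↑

⠿⠿⠿⠿⠿⠿⠀⠀⠀⠀⠀⠀
⠿⠿⠿⠿⠿⠿⠀⠀⠀⠀⠀⠀
⠿⠿⠿⠿⠿⠿⠀⠀⠀⠀⠀⠀
⠿⠿⠿⠿⠿⠿⠀⠀⠀⠀⠀⠀
⠿⠿⠿⠿⠿⠿⠒⠂⣿⠒⠀⠀
⠿⠿⠿⠿⠿⠿⠴⠂⠒⠂⠀⠀
⠿⠿⠿⠿⠿⠿⣾⣿⠿⣿⠀⠀
⠿⠿⠿⠿⠿⠿⠒⠒⠴⠂⠀⠀
⠿⠿⠿⠿⠿⠿⠴⠿⠂⣿⠀⠀
⠿⠿⠿⠿⠿⠿⠴⠴⠒⣿⠀⠀
⠿⠿⠿⠿⠿⠿⠀⠀⠀⠀⠀⠀
⠿⠿⠿⠿⠿⠿⠀⠀⠀⠀⠀⠀

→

⠿⠿⠿⠿⠿⠀⠀⠀⠀⠀⠀⠀
⠿⠿⠿⠿⠿⠀⠀⠀⠀⠀⠀⠀
⠿⠿⠿⠿⠿⠀⠀⠀⠀⠀⠀⠀
⠿⠿⠿⠿⠿⠀⠀⠀⠀⠀⠀⠀
⠿⠿⠿⠿⠿⠒⠂⣿⠒⠀⠀⠀
⠿⠿⠿⠿⠿⠴⠂⠒⠂⠀⠀⠀
⠿⠿⠿⠿⠿⠂⣾⠿⣿⠀⠀⠀
⠿⠿⠿⠿⠿⠒⠒⠴⠂⠀⠀⠀
⠿⠿⠿⠿⠿⠴⠿⠂⣿⠀⠀⠀
⠿⠿⠿⠿⠿⠴⠴⠒⣿⠀⠀⠀
⠿⠿⠿⠿⠿⠀⠀⠀⠀⠀⠀⠀
⠿⠿⠿⠿⠿⠀⠀⠀⠀⠀⠀⠀

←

⠿⠿⠿⠿⠿⠿⠀⠀⠀⠀⠀⠀
⠿⠿⠿⠿⠿⠿⠀⠀⠀⠀⠀⠀
⠿⠿⠿⠿⠿⠿⠀⠀⠀⠀⠀⠀
⠿⠿⠿⠿⠿⠿⠀⠀⠀⠀⠀⠀
⠿⠿⠿⠿⠿⠿⠒⠂⣿⠒⠀⠀
⠿⠿⠿⠿⠿⠿⠴⠂⠒⠂⠀⠀
⠿⠿⠿⠿⠿⠿⣾⣿⠿⣿⠀⠀
⠿⠿⠿⠿⠿⠿⠒⠒⠴⠂⠀⠀
⠿⠿⠿⠿⠿⠿⠴⠿⠂⣿⠀⠀
⠿⠿⠿⠿⠿⠿⠴⠴⠒⣿⠀⠀
⠿⠿⠿⠿⠿⠿⠀⠀⠀⠀⠀⠀
⠿⠿⠿⠿⠿⠿⠀⠀⠀⠀⠀⠀

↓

⠿⠿⠿⠿⠿⠿⠀⠀⠀⠀⠀⠀
⠿⠿⠿⠿⠿⠿⠀⠀⠀⠀⠀⠀
⠿⠿⠿⠿⠿⠿⠀⠀⠀⠀⠀⠀
⠿⠿⠿⠿⠿⠿⠒⠂⣿⠒⠀⠀
⠿⠿⠿⠿⠿⠿⠴⠂⠒⠂⠀⠀
⠿⠿⠿⠿⠿⠿⠂⣿⠿⣿⠀⠀
⠿⠿⠿⠿⠿⠿⣾⠒⠴⠂⠀⠀
⠿⠿⠿⠿⠿⠿⠴⠿⠂⣿⠀⠀
⠿⠿⠿⠿⠿⠿⠴⠴⠒⣿⠀⠀
⠿⠿⠿⠿⠿⠿⠀⠀⠀⠀⠀⠀
⠿⠿⠿⠿⠿⠿⠀⠀⠀⠀⠀⠀
⠿⠿⠿⠿⠿⠿⠀⠀⠀⠀⠀⠀


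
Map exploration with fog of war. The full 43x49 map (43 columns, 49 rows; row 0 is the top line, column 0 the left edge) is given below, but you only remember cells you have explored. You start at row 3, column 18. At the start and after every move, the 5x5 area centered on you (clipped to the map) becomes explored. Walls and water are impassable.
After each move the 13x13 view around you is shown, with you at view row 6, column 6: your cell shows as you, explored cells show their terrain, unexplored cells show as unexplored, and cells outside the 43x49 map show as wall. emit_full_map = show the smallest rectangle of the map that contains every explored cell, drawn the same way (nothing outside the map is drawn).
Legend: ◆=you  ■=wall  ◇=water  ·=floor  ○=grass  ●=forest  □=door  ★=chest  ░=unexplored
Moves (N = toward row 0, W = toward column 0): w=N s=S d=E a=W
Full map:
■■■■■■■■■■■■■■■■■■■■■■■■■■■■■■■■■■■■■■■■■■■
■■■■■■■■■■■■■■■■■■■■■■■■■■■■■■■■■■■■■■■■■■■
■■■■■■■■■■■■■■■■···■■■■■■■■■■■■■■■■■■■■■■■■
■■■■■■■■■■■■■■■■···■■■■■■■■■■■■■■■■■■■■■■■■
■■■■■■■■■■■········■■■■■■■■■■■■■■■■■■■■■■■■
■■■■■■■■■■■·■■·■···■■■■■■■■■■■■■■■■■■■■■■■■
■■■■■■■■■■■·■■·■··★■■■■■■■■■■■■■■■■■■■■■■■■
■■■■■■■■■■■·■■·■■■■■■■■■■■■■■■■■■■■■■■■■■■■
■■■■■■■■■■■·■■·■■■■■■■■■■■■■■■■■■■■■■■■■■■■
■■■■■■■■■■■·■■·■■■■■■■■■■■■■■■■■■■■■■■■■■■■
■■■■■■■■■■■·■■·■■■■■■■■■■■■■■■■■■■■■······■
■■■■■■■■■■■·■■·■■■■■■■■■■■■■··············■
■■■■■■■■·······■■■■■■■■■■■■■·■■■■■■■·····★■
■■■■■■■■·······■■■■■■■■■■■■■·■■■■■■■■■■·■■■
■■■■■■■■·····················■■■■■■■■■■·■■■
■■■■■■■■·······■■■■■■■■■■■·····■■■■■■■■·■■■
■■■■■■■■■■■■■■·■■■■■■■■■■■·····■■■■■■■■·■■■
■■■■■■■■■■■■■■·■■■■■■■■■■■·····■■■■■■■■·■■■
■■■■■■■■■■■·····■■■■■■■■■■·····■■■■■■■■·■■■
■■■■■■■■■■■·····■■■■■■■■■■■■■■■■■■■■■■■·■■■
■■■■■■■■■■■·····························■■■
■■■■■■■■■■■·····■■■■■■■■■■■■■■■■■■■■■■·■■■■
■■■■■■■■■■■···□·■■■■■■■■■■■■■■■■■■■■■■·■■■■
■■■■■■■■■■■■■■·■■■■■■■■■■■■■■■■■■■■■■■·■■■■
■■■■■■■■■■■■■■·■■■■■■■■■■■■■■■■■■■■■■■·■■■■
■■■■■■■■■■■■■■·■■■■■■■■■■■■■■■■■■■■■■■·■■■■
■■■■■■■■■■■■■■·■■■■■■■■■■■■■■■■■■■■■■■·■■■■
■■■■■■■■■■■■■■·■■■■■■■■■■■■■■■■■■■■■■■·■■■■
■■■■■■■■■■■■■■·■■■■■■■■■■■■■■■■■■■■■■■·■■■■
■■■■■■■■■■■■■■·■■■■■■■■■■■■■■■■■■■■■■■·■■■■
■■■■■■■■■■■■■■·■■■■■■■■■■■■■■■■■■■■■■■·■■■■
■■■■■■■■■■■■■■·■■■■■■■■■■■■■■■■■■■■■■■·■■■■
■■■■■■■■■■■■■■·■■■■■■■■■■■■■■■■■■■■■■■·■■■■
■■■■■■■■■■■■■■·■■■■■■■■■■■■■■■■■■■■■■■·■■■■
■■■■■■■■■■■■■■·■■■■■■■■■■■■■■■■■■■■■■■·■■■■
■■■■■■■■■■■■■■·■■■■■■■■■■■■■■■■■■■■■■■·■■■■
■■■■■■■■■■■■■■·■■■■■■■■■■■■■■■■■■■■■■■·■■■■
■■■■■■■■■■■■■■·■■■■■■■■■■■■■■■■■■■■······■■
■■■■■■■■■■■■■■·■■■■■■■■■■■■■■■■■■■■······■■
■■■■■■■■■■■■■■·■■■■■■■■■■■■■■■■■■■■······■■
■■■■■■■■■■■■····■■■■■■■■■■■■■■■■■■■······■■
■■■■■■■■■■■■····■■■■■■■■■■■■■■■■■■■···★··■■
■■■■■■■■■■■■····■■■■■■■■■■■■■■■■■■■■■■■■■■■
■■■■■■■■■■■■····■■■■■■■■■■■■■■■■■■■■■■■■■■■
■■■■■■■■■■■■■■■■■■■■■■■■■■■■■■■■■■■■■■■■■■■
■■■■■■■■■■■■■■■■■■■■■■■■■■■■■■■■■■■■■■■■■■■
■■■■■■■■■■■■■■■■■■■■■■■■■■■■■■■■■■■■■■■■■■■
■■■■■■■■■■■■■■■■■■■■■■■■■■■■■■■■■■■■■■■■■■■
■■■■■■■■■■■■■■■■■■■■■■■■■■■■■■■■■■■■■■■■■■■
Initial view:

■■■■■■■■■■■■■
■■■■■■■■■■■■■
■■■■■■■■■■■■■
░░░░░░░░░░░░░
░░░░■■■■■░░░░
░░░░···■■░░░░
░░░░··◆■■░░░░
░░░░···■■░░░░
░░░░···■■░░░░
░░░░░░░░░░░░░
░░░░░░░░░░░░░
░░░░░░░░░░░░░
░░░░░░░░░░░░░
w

■■■■■■■■■■■■■
■■■■■■■■■■■■■
■■■■■■■■■■■■■
■■■■■■■■■■■■■
░░░░■■■■■░░░░
░░░░■■■■■░░░░
░░░░··◆■■░░░░
░░░░···■■░░░░
░░░░···■■░░░░
░░░░···■■░░░░
░░░░░░░░░░░░░
░░░░░░░░░░░░░
░░░░░░░░░░░░░

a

■■■■■■■■■■■■■
■■■■■■■■■■■■■
■■■■■■■■■■■■■
■■■■■■■■■■■■■
░░░░■■■■■■░░░
░░░░■■■■■■░░░
░░░░■·◆·■■░░░
░░░░■···■■░░░
░░░░····■■░░░
░░░░░···■■░░░
░░░░░░░░░░░░░
░░░░░░░░░░░░░
░░░░░░░░░░░░░

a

■■■■■■■■■■■■■
■■■■■■■■■■■■■
■■■■■■■■■■■■■
■■■■■■■■■■■■■
░░░░■■■■■■■░░
░░░░■■■■■■■░░
░░░░■■◆··■■░░
░░░░■■···■■░░
░░░░·····■■░░
░░░░░░···■■░░
░░░░░░░░░░░░░
░░░░░░░░░░░░░
░░░░░░░░░░░░░

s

■■■■■■■■■■■■■
■■■■■■■■■■■■■
■■■■■■■■■■■■■
░░░░■■■■■■■░░
░░░░■■■■■■■░░
░░░░■■···■■░░
░░░░■■◆··■■░░
░░░░·····■■░░
░░░░·■···■■░░
░░░░░░░░░░░░░
░░░░░░░░░░░░░
░░░░░░░░░░░░░
░░░░░░░░░░░░░

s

■■■■■■■■■■■■■
■■■■■■■■■■■■■
░░░░■■■■■■■░░
░░░░■■■■■■■░░
░░░░■■···■■░░
░░░░■■···■■░░
░░░░··◆··■■░░
░░░░·■···■■░░
░░░░·■··★░░░░
░░░░░░░░░░░░░
░░░░░░░░░░░░░
░░░░░░░░░░░░░
░░░░░░░░░░░░░

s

■■■■■■■■■■■■■
░░░░■■■■■■■░░
░░░░■■■■■■■░░
░░░░■■···■■░░
░░░░■■···■■░░
░░░░·····■■░░
░░░░·■◆··■■░░
░░░░·■··★░░░░
░░░░·■■■■░░░░
░░░░░░░░░░░░░
░░░░░░░░░░░░░
░░░░░░░░░░░░░
░░░░░░░░░░░░░

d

■■■■■■■■■■■■■
░░░■■■■■■■░░░
░░░■■■■■■■░░░
░░░■■···■■░░░
░░░■■···■■░░░
░░░·····■■░░░
░░░·■·◆·■■░░░
░░░·■··★■░░░░
░░░·■■■■■░░░░
░░░░░░░░░░░░░
░░░░░░░░░░░░░
░░░░░░░░░░░░░
░░░░░░░░░░░░░

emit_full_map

■■■■■■■
■■■■■■■
■■···■■
■■···■■
·····■■
·■·◆·■■
·■··★■░
·■■■■■░

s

░░░■■■■■■■░░░
░░░■■■■■■■░░░
░░░■■···■■░░░
░░░■■···■■░░░
░░░·····■■░░░
░░░·■···■■░░░
░░░·■·◆★■░░░░
░░░·■■■■■░░░░
░░░░■■■■■░░░░
░░░░░░░░░░░░░
░░░░░░░░░░░░░
░░░░░░░░░░░░░
░░░░░░░░░░░░░

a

░░░░■■■■■■■░░
░░░░■■■■■■■░░
░░░░■■···■■░░
░░░░■■···■■░░
░░░░·····■■░░
░░░░·■···■■░░
░░░░·■◆·★■░░░
░░░░·■■■■■░░░
░░░░·■■■■■░░░
░░░░░░░░░░░░░
░░░░░░░░░░░░░
░░░░░░░░░░░░░
░░░░░░░░░░░░░

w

■■■■■■■■■■■■■
░░░░■■■■■■■░░
░░░░■■■■■■■░░
░░░░■■···■■░░
░░░░■■···■■░░
░░░░·····■■░░
░░░░·■◆··■■░░
░░░░·■··★■░░░
░░░░·■■■■■░░░
░░░░·■■■■■░░░
░░░░░░░░░░░░░
░░░░░░░░░░░░░
░░░░░░░░░░░░░

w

■■■■■■■■■■■■■
■■■■■■■■■■■■■
░░░░■■■■■■■░░
░░░░■■■■■■■░░
░░░░■■···■■░░
░░░░■■···■■░░
░░░░··◆··■■░░
░░░░·■···■■░░
░░░░·■··★■░░░
░░░░·■■■■■░░░
░░░░·■■■■■░░░
░░░░░░░░░░░░░
░░░░░░░░░░░░░

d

■■■■■■■■■■■■■
■■■■■■■■■■■■■
░░░■■■■■■■░░░
░░░■■■■■■■░░░
░░░■■···■■░░░
░░░■■···■■░░░
░░░···◆·■■░░░
░░░·■···■■░░░
░░░·■··★■░░░░
░░░·■■■■■░░░░
░░░·■■■■■░░░░
░░░░░░░░░░░░░
░░░░░░░░░░░░░

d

■■■■■■■■■■■■■
■■■■■■■■■■■■■
░░■■■■■■■░░░░
░░■■■■■■■░░░░
░░■■···■■░░░░
░░■■···■■░░░░
░░····◆■■░░░░
░░·■···■■░░░░
░░·■··★■■░░░░
░░·■■■■■░░░░░
░░·■■■■■░░░░░
░░░░░░░░░░░░░
░░░░░░░░░░░░░

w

■■■■■■■■■■■■■
■■■■■■■■■■■■■
■■■■■■■■■■■■■
░░■■■■■■■░░░░
░░■■■■■■■░░░░
░░■■···■■░░░░
░░■■··◆■■░░░░
░░·····■■░░░░
░░·■···■■░░░░
░░·■··★■■░░░░
░░·■■■■■░░░░░
░░·■■■■■░░░░░
░░░░░░░░░░░░░

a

■■■■■■■■■■■■■
■■■■■■■■■■■■■
■■■■■■■■■■■■■
░░░■■■■■■■░░░
░░░■■■■■■■░░░
░░░■■···■■░░░
░░░■■·◆·■■░░░
░░░·····■■░░░
░░░·■···■■░░░
░░░·■··★■■░░░
░░░·■■■■■░░░░
░░░·■■■■■░░░░
░░░░░░░░░░░░░

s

■■■■■■■■■■■■■
■■■■■■■■■■■■■
░░░■■■■■■■░░░
░░░■■■■■■■░░░
░░░■■···■■░░░
░░░■■···■■░░░
░░░···◆·■■░░░
░░░·■···■■░░░
░░░·■··★■■░░░
░░░·■■■■■░░░░
░░░·■■■■■░░░░
░░░░░░░░░░░░░
░░░░░░░░░░░░░

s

■■■■■■■■■■■■■
░░░■■■■■■■░░░
░░░■■■■■■■░░░
░░░■■···■■░░░
░░░■■···■■░░░
░░░·····■■░░░
░░░·■·◆·■■░░░
░░░·■··★■■░░░
░░░·■■■■■░░░░
░░░·■■■■■░░░░
░░░░░░░░░░░░░
░░░░░░░░░░░░░
░░░░░░░░░░░░░

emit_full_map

■■■■■■■
■■■■■■■
■■···■■
■■···■■
·····■■
·■·◆·■■
·■··★■■
·■■■■■░
·■■■■■░


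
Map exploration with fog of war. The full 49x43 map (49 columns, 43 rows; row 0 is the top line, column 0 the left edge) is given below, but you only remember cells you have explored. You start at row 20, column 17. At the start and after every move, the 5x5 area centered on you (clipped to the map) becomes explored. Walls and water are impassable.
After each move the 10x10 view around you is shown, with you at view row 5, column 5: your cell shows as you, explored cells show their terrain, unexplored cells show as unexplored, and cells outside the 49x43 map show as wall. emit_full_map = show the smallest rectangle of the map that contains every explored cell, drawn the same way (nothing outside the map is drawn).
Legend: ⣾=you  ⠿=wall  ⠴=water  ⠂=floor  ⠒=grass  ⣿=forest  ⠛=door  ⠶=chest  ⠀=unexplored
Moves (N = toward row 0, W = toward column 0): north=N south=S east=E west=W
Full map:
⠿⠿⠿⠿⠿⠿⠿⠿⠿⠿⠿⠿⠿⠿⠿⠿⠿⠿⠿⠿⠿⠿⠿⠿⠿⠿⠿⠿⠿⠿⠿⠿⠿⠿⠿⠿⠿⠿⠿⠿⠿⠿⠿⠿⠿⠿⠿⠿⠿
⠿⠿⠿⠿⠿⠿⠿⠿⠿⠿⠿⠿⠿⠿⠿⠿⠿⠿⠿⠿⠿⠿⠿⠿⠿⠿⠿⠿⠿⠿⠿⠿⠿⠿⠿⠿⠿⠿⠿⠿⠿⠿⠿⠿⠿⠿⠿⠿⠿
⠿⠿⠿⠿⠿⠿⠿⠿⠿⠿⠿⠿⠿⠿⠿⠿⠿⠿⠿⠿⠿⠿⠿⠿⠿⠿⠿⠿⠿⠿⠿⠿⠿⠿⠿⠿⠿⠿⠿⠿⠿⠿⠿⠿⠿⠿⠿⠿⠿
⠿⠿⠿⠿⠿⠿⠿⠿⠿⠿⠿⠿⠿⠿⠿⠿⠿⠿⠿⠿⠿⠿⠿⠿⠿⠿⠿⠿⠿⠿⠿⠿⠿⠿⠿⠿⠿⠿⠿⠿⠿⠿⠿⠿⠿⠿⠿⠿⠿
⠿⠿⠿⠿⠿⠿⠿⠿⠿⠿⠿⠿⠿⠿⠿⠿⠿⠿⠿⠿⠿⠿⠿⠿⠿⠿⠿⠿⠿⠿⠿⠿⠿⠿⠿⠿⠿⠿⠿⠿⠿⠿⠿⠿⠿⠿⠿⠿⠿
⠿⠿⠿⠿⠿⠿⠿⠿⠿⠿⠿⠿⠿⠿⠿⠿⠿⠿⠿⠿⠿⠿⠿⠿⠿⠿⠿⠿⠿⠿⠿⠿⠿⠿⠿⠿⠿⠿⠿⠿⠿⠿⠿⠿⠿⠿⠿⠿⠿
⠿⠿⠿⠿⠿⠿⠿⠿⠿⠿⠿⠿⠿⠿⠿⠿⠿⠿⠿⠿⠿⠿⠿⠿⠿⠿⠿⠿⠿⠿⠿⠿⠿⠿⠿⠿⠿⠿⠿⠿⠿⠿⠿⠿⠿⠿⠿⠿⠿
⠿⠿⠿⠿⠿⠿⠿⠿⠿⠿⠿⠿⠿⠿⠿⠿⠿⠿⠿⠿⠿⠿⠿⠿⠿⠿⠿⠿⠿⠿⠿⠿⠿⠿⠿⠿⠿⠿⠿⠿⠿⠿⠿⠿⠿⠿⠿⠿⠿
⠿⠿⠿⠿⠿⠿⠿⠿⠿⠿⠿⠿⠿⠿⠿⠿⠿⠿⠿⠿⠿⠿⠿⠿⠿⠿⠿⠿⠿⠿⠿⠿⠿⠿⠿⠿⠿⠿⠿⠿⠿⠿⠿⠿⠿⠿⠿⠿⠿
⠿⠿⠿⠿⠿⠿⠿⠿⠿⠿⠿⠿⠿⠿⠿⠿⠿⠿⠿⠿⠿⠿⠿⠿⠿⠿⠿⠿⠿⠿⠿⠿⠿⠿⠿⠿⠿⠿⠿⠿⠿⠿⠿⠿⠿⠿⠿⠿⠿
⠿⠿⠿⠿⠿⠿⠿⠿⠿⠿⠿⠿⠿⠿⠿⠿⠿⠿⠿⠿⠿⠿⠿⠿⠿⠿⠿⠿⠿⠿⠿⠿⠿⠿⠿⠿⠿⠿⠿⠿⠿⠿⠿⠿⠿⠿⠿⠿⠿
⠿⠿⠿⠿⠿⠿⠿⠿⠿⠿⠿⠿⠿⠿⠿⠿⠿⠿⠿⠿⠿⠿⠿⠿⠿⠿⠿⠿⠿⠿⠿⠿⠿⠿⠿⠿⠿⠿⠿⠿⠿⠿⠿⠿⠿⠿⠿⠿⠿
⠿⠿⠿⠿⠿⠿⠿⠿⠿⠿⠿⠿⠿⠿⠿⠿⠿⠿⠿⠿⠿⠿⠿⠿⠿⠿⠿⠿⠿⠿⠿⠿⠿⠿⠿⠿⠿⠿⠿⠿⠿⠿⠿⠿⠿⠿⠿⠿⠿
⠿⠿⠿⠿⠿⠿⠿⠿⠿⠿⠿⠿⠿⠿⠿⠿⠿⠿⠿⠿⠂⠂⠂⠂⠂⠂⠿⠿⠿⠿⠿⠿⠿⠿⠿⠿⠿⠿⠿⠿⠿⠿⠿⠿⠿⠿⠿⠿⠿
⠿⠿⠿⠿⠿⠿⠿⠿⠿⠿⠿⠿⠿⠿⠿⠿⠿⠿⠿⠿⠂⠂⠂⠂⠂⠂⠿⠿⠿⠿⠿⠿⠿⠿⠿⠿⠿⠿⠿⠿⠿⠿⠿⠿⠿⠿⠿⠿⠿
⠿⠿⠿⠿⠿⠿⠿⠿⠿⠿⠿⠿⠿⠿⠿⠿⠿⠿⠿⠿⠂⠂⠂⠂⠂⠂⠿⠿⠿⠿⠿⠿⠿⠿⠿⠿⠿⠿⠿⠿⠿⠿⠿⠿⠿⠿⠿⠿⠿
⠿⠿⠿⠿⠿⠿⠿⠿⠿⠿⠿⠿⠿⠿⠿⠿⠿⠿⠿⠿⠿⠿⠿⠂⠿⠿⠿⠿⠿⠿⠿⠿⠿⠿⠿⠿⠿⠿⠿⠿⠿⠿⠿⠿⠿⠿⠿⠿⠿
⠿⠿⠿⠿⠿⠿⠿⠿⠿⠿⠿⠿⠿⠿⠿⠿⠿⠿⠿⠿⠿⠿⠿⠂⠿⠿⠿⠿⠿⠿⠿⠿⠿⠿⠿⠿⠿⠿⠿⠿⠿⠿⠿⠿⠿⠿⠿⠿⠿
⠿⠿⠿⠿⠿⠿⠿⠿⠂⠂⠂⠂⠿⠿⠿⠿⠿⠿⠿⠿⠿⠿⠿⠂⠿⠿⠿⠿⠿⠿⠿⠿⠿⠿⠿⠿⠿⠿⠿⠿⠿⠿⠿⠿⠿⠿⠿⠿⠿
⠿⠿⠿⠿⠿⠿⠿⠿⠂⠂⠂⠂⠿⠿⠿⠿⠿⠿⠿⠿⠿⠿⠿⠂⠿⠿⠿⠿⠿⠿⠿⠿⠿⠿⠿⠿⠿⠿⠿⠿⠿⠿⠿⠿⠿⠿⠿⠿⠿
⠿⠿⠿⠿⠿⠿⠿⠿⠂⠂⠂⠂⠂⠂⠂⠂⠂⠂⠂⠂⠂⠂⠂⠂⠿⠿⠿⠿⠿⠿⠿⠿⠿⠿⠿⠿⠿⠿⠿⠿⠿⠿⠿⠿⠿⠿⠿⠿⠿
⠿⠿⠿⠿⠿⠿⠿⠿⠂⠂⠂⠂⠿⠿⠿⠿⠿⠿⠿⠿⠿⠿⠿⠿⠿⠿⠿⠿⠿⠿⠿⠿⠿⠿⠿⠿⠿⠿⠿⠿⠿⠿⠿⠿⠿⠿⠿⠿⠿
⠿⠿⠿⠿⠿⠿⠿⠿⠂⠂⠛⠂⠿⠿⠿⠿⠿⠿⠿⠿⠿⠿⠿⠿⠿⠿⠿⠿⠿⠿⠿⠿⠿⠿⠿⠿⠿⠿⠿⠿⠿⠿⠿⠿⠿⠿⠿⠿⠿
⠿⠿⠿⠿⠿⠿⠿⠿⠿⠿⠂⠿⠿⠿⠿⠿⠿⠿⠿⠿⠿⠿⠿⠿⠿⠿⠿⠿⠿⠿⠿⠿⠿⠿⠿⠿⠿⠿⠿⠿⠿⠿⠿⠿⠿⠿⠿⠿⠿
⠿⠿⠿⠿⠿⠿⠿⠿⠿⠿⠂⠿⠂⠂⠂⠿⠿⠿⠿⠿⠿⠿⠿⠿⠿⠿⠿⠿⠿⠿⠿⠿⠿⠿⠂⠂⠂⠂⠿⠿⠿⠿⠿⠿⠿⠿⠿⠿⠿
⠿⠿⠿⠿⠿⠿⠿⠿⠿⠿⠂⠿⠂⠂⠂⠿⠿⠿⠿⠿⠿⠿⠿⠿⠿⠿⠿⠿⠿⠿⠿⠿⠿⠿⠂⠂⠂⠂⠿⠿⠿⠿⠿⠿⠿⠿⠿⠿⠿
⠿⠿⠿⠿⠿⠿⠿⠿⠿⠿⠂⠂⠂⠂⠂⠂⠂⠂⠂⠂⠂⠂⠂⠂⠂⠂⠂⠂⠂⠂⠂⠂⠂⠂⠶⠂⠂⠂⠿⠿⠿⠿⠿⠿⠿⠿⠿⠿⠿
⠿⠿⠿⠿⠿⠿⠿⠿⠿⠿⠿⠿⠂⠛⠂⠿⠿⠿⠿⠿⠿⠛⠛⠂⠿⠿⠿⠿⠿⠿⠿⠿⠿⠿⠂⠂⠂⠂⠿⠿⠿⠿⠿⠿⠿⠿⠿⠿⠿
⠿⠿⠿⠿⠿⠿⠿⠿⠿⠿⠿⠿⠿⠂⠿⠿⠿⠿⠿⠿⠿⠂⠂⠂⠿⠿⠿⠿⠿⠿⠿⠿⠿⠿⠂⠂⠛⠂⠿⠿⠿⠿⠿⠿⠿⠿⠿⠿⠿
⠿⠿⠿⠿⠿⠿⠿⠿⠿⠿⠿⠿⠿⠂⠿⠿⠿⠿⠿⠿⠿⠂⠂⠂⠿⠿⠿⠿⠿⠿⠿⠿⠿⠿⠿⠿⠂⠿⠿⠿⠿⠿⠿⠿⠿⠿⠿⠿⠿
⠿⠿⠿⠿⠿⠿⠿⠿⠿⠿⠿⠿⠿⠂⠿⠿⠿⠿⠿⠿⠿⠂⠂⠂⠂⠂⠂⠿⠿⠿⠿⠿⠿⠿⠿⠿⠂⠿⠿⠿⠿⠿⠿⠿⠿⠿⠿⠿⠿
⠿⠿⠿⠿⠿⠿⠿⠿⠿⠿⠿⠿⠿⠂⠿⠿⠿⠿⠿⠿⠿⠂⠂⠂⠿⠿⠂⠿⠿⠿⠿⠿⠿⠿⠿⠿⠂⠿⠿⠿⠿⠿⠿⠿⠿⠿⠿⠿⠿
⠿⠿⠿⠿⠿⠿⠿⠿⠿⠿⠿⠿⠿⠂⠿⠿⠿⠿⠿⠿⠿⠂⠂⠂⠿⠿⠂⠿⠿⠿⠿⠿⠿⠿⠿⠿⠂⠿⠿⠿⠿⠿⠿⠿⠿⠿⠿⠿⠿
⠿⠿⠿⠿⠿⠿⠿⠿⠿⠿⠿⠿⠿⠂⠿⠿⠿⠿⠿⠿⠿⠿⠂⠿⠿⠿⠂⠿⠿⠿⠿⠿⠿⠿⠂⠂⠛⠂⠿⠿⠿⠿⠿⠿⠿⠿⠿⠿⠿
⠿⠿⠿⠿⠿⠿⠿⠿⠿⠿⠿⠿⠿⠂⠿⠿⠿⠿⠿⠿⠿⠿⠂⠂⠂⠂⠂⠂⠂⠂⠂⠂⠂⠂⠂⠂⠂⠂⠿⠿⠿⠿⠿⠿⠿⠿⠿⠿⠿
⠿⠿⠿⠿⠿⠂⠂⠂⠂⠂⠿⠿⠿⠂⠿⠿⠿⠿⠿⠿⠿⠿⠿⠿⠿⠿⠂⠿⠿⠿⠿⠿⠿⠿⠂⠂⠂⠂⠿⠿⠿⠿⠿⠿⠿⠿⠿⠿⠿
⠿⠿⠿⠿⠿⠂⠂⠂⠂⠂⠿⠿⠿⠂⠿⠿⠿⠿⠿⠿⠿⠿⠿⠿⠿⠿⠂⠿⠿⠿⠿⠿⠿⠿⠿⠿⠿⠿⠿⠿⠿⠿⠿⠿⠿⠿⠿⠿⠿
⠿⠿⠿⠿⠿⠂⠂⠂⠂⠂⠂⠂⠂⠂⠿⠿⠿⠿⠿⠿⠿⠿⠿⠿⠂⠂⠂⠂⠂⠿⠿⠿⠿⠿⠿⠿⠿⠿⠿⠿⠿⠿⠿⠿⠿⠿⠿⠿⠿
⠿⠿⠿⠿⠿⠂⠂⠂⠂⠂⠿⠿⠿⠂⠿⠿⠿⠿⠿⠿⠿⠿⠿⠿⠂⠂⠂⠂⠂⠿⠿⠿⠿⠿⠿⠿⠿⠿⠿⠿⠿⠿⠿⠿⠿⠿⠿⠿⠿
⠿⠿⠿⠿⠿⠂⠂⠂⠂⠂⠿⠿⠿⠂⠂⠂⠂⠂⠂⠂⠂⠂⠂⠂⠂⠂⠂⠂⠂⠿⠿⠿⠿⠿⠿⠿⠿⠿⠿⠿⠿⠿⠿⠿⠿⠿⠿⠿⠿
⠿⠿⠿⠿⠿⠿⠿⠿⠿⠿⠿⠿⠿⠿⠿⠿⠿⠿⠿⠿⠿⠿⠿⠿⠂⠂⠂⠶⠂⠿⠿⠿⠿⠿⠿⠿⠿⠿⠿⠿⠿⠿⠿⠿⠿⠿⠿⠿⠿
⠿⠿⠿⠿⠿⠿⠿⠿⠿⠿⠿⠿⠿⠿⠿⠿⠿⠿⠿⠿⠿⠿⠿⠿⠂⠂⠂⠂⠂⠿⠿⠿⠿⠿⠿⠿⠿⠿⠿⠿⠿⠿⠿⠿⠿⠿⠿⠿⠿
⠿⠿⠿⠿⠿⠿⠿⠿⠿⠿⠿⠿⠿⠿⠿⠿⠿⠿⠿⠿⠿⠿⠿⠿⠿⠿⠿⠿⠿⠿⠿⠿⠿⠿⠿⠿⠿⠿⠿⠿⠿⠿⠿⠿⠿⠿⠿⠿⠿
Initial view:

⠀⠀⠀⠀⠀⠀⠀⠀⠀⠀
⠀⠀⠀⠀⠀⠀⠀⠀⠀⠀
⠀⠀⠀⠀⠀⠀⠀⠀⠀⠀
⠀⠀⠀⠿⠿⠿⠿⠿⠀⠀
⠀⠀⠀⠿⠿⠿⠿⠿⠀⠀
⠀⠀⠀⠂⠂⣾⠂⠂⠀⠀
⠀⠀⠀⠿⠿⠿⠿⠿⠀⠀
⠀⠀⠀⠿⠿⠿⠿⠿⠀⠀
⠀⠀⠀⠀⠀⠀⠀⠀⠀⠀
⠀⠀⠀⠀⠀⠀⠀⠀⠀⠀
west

⠀⠀⠀⠀⠀⠀⠀⠀⠀⠀
⠀⠀⠀⠀⠀⠀⠀⠀⠀⠀
⠀⠀⠀⠀⠀⠀⠀⠀⠀⠀
⠀⠀⠀⠿⠿⠿⠿⠿⠿⠀
⠀⠀⠀⠿⠿⠿⠿⠿⠿⠀
⠀⠀⠀⠂⠂⣾⠂⠂⠂⠀
⠀⠀⠀⠿⠿⠿⠿⠿⠿⠀
⠀⠀⠀⠿⠿⠿⠿⠿⠿⠀
⠀⠀⠀⠀⠀⠀⠀⠀⠀⠀
⠀⠀⠀⠀⠀⠀⠀⠀⠀⠀

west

⠀⠀⠀⠀⠀⠀⠀⠀⠀⠀
⠀⠀⠀⠀⠀⠀⠀⠀⠀⠀
⠀⠀⠀⠀⠀⠀⠀⠀⠀⠀
⠀⠀⠀⠿⠿⠿⠿⠿⠿⠿
⠀⠀⠀⠿⠿⠿⠿⠿⠿⠿
⠀⠀⠀⠂⠂⣾⠂⠂⠂⠂
⠀⠀⠀⠿⠿⠿⠿⠿⠿⠿
⠀⠀⠀⠿⠿⠿⠿⠿⠿⠿
⠀⠀⠀⠀⠀⠀⠀⠀⠀⠀
⠀⠀⠀⠀⠀⠀⠀⠀⠀⠀

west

⠀⠀⠀⠀⠀⠀⠀⠀⠀⠀
⠀⠀⠀⠀⠀⠀⠀⠀⠀⠀
⠀⠀⠀⠀⠀⠀⠀⠀⠀⠀
⠀⠀⠀⠿⠿⠿⠿⠿⠿⠿
⠀⠀⠀⠿⠿⠿⠿⠿⠿⠿
⠀⠀⠀⠂⠂⣾⠂⠂⠂⠂
⠀⠀⠀⠿⠿⠿⠿⠿⠿⠿
⠀⠀⠀⠿⠿⠿⠿⠿⠿⠿
⠀⠀⠀⠀⠀⠀⠀⠀⠀⠀
⠀⠀⠀⠀⠀⠀⠀⠀⠀⠀

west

⠀⠀⠀⠀⠀⠀⠀⠀⠀⠀
⠀⠀⠀⠀⠀⠀⠀⠀⠀⠀
⠀⠀⠀⠀⠀⠀⠀⠀⠀⠀
⠀⠀⠀⠂⠿⠿⠿⠿⠿⠿
⠀⠀⠀⠂⠿⠿⠿⠿⠿⠿
⠀⠀⠀⠂⠂⣾⠂⠂⠂⠂
⠀⠀⠀⠂⠿⠿⠿⠿⠿⠿
⠀⠀⠀⠂⠿⠿⠿⠿⠿⠿
⠀⠀⠀⠀⠀⠀⠀⠀⠀⠀
⠀⠀⠀⠀⠀⠀⠀⠀⠀⠀

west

⠀⠀⠀⠀⠀⠀⠀⠀⠀⠀
⠀⠀⠀⠀⠀⠀⠀⠀⠀⠀
⠀⠀⠀⠀⠀⠀⠀⠀⠀⠀
⠀⠀⠀⠂⠂⠿⠿⠿⠿⠿
⠀⠀⠀⠂⠂⠿⠿⠿⠿⠿
⠀⠀⠀⠂⠂⣾⠂⠂⠂⠂
⠀⠀⠀⠂⠂⠿⠿⠿⠿⠿
⠀⠀⠀⠛⠂⠿⠿⠿⠿⠿
⠀⠀⠀⠀⠀⠀⠀⠀⠀⠀
⠀⠀⠀⠀⠀⠀⠀⠀⠀⠀

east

⠀⠀⠀⠀⠀⠀⠀⠀⠀⠀
⠀⠀⠀⠀⠀⠀⠀⠀⠀⠀
⠀⠀⠀⠀⠀⠀⠀⠀⠀⠀
⠀⠀⠂⠂⠿⠿⠿⠿⠿⠿
⠀⠀⠂⠂⠿⠿⠿⠿⠿⠿
⠀⠀⠂⠂⠂⣾⠂⠂⠂⠂
⠀⠀⠂⠂⠿⠿⠿⠿⠿⠿
⠀⠀⠛⠂⠿⠿⠿⠿⠿⠿
⠀⠀⠀⠀⠀⠀⠀⠀⠀⠀
⠀⠀⠀⠀⠀⠀⠀⠀⠀⠀

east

⠀⠀⠀⠀⠀⠀⠀⠀⠀⠀
⠀⠀⠀⠀⠀⠀⠀⠀⠀⠀
⠀⠀⠀⠀⠀⠀⠀⠀⠀⠀
⠀⠂⠂⠿⠿⠿⠿⠿⠿⠿
⠀⠂⠂⠿⠿⠿⠿⠿⠿⠿
⠀⠂⠂⠂⠂⣾⠂⠂⠂⠂
⠀⠂⠂⠿⠿⠿⠿⠿⠿⠿
⠀⠛⠂⠿⠿⠿⠿⠿⠿⠿
⠀⠀⠀⠀⠀⠀⠀⠀⠀⠀
⠀⠀⠀⠀⠀⠀⠀⠀⠀⠀

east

⠀⠀⠀⠀⠀⠀⠀⠀⠀⠀
⠀⠀⠀⠀⠀⠀⠀⠀⠀⠀
⠀⠀⠀⠀⠀⠀⠀⠀⠀⠀
⠂⠂⠿⠿⠿⠿⠿⠿⠿⠿
⠂⠂⠿⠿⠿⠿⠿⠿⠿⠿
⠂⠂⠂⠂⠂⣾⠂⠂⠂⠂
⠂⠂⠿⠿⠿⠿⠿⠿⠿⠿
⠛⠂⠿⠿⠿⠿⠿⠿⠿⠿
⠀⠀⠀⠀⠀⠀⠀⠀⠀⠀
⠀⠀⠀⠀⠀⠀⠀⠀⠀⠀

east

⠀⠀⠀⠀⠀⠀⠀⠀⠀⠀
⠀⠀⠀⠀⠀⠀⠀⠀⠀⠀
⠀⠀⠀⠀⠀⠀⠀⠀⠀⠀
⠂⠿⠿⠿⠿⠿⠿⠿⠿⠀
⠂⠿⠿⠿⠿⠿⠿⠿⠿⠀
⠂⠂⠂⠂⠂⣾⠂⠂⠂⠀
⠂⠿⠿⠿⠿⠿⠿⠿⠿⠀
⠂⠿⠿⠿⠿⠿⠿⠿⠿⠀
⠀⠀⠀⠀⠀⠀⠀⠀⠀⠀
⠀⠀⠀⠀⠀⠀⠀⠀⠀⠀

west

⠀⠀⠀⠀⠀⠀⠀⠀⠀⠀
⠀⠀⠀⠀⠀⠀⠀⠀⠀⠀
⠀⠀⠀⠀⠀⠀⠀⠀⠀⠀
⠂⠂⠿⠿⠿⠿⠿⠿⠿⠿
⠂⠂⠿⠿⠿⠿⠿⠿⠿⠿
⠂⠂⠂⠂⠂⣾⠂⠂⠂⠂
⠂⠂⠿⠿⠿⠿⠿⠿⠿⠿
⠛⠂⠿⠿⠿⠿⠿⠿⠿⠿
⠀⠀⠀⠀⠀⠀⠀⠀⠀⠀
⠀⠀⠀⠀⠀⠀⠀⠀⠀⠀

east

⠀⠀⠀⠀⠀⠀⠀⠀⠀⠀
⠀⠀⠀⠀⠀⠀⠀⠀⠀⠀
⠀⠀⠀⠀⠀⠀⠀⠀⠀⠀
⠂⠿⠿⠿⠿⠿⠿⠿⠿⠀
⠂⠿⠿⠿⠿⠿⠿⠿⠿⠀
⠂⠂⠂⠂⠂⣾⠂⠂⠂⠀
⠂⠿⠿⠿⠿⠿⠿⠿⠿⠀
⠂⠿⠿⠿⠿⠿⠿⠿⠿⠀
⠀⠀⠀⠀⠀⠀⠀⠀⠀⠀
⠀⠀⠀⠀⠀⠀⠀⠀⠀⠀

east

⠀⠀⠀⠀⠀⠀⠀⠀⠀⠀
⠀⠀⠀⠀⠀⠀⠀⠀⠀⠀
⠀⠀⠀⠀⠀⠀⠀⠀⠀⠀
⠿⠿⠿⠿⠿⠿⠿⠿⠀⠀
⠿⠿⠿⠿⠿⠿⠿⠿⠀⠀
⠂⠂⠂⠂⠂⣾⠂⠂⠀⠀
⠿⠿⠿⠿⠿⠿⠿⠿⠀⠀
⠿⠿⠿⠿⠿⠿⠿⠿⠀⠀
⠀⠀⠀⠀⠀⠀⠀⠀⠀⠀
⠀⠀⠀⠀⠀⠀⠀⠀⠀⠀


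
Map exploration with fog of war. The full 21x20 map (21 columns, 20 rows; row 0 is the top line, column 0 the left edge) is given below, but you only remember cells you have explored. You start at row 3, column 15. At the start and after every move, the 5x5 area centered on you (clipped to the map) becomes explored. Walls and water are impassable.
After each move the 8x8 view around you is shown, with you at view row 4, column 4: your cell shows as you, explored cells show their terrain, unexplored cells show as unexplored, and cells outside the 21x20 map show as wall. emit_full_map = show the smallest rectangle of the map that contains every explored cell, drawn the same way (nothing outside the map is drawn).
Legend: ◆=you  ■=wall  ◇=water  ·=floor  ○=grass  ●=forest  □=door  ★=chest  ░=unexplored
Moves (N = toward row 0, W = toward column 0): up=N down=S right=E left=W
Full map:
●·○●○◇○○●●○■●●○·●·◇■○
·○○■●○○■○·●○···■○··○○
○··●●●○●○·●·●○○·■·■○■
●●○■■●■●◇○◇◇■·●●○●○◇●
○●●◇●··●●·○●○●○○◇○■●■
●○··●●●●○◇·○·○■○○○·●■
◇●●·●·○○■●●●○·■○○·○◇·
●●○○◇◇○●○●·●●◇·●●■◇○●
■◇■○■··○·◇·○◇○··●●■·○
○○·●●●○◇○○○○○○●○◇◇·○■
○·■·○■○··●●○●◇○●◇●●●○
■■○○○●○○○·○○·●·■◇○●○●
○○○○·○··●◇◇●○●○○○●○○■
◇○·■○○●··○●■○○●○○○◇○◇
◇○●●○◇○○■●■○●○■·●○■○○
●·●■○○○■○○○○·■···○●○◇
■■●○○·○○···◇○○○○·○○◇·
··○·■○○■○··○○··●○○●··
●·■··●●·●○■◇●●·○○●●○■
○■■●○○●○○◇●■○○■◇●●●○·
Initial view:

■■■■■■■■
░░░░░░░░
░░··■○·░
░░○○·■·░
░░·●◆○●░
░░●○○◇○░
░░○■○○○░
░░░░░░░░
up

■■■■■■■■
■■■■■■■■
░░●○·●·░
░░··■○·░
░░○○◆■·░
░░·●●○●░
░░●○○◇○░
░░○■○○○░

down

■■■■■■■■
░░●○·●·░
░░··■○·░
░░○○·■·░
░░·●◆○●░
░░●○○◇○░
░░○■○○○░
░░░░░░░░

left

■■■■■■■■
░░░●○·●·
░░···■○·
░░●○○·■·
░░■·◆●○●
░░○●○○◇○
░░·○■○○○
░░░░░░░░

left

■■■■■■■■
░░░░●○·●
░░○···■○
░░·●○○·■
░░◇■◆●●○
░░●○●○○◇
░░○·○■○○
░░░░░░░░

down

░░░░●○·●
░░○···■○
░░·●○○·■
░░◇■·●●○
░░●○◆○○◇
░░○·○■○○
░░●○·■○░
░░░░░░░░

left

░░░░░●○·
░░░○···■
░░●·●○○·
░░◇◇■·●●
░░○●◆●○○
░░·○·○■○
░░●●○·■○
░░░░░░░░

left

░░░░░░●○
░░░░○···
░░·●·●○○
░░○◇◇■·●
░░·○◆○●○
░░◇·○·○■
░░●●●○·■
░░░░░░░░

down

░░░░○···
░░·●·●○○
░░○◇◇■·●
░░·○●○●○
░░◇·◆·○■
░░●●●○·■
░░●·●●◇░
░░░░░░░░

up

░░░░░░●○
░░░░○···
░░·●·●○○
░░○◇◇■·●
░░·○◆○●○
░░◇·○·○■
░░●●●○·■
░░●·●●◇░

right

░░░░░●○·
░░░○···■
░·●·●○○·
░○◇◇■·●●
░·○●◆●○○
░◇·○·○■○
░●●●○·■○
░●·●●◇░░

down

░░░○···■
░·●·●○○·
░○◇◇■·●●
░·○●○●○○
░◇·○◆○■○
░●●●○·■○
░●·●●◇·░
░░░░░░░░

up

░░░░░●○·
░░░○···■
░·●·●○○·
░○◇◇■·●●
░·○●◆●○○
░◇·○·○■○
░●●●○·■○
░●·●●◇·░

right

░░░░●○·●
░░○···■○
·●·●○○·■
○◇◇■·●●○
·○●○◆○○◇
◇·○·○■○○
●●●○·■○░
●·●●◇·░░

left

░░░░░●○·
░░░○···■
░·●·●○○·
░○◇◇■·●●
░·○●◆●○○
░◇·○·○■○
░●●●○·■○
░●·●●◇·░

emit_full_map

░░░░●○·●·
░░○···■○·
·●·●○○·■·
○◇◇■·●●○●
·○●◆●○○◇○
◇·○·○■○○○
●●●○·■○░░
●·●●◇·░░░

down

░░░○···■
░·●·●○○·
░○◇◇■·●●
░·○●○●○○
░◇·○◆○■○
░●●●○·■○
░●·●●◇·░
░░░░░░░░

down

░·●·●○○·
░○◇◇■·●●
░·○●○●○○
░◇·○·○■○
░●●●◆·■○
░●·●●◇·░
░░·○◇○·░
░░░░░░░░

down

░○◇◇■·●●
░·○●○●○○
░◇·○·○■○
░●●●○·■○
░●·●◆◇·░
░░·○◇○·░
░░○○○○●░
░░░░░░░░

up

░·●·●○○·
░○◇◇■·●●
░·○●○●○○
░◇·○·○■○
░●●●◆·■○
░●·●●◇·░
░░·○◇○·░
░░○○○○●░

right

·●·●○○·■
○◇◇■·●●○
·○●○●○○◇
◇·○·○■○○
●●●○◆■○░
●·●●◇·●░
░·○◇○··░
░○○○○●░░

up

░░○···■○
·●·●○○·■
○◇◇■·●●○
·○●○●○○◇
◇·○·◆■○○
●●●○·■○░
●·●●◇·●░
░·○◇○··░

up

░░░░●○·●
░░○···■○
·●·●○○·■
○◇◇■·●●○
·○●○◆○○◇
◇·○·○■○○
●●●○·■○░
●·●●◇·●░

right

░░░●○·●·
░○···■○·
●·●○○·■·
◇◇■·●●○●
○●○●◆○◇○
·○·○■○○○
●●○·■○○░
·●●◇·●░░

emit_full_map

░░░░●○·●·
░░○···■○·
·●·●○○·■·
○◇◇■·●●○●
·○●○●◆○◇○
◇·○·○■○○○
●●●○·■○○░
●·●●◇·●░░
░·○◇○··░░
░○○○○●░░░

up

■■■■■■■■
░░░●○·●·
░○···■○·
●·●○○·■·
◇◇■·◆●○●
○●○●○○◇○
·○·○■○○○
●●○·■○○░

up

■■■■■■■■
■■■■■■■■
░░●●○·●·
░○···■○·
●·●○◆·■·
◇◇■·●●○●
○●○●○○◇○
·○·○■○○○

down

■■■■■■■■
░░●●○·●·
░○···■○·
●·●○○·■·
◇◇■·◆●○●
○●○●○○◇○
·○·○■○○○
●●○·■○○░

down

░░●●○·●·
░○···■○·
●·●○○·■·
◇◇■·●●○●
○●○●◆○◇○
·○·○■○○○
●●○·■○○░
·●●◇·●░░

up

■■■■■■■■
░░●●○·●·
░○···■○·
●·●○○·■·
◇◇■·◆●○●
○●○●○○◇○
·○·○■○○○
●●○·■○○░

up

■■■■■■■■
■■■■■■■■
░░●●○·●·
░○···■○·
●·●○◆·■·
◇◇■·●●○●
○●○●○○◇○
·○·○■○○○

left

■■■■■■■■
■■■■■■■■
░░■●●○·●
░░○···■○
·●·●◆○·■
○◇◇■·●●○
·○●○●○○◇
◇·○·○■○○

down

■■■■■■■■
░░■●●○·●
░░○···■○
·●·●○○·■
○◇◇■◆●●○
·○●○●○○◇
◇·○·○■○○
●●●○·■○○

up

■■■■■■■■
■■■■■■■■
░░■●●○·●
░░○···■○
·●·●◆○·■
○◇◇■·●●○
·○●○●○○◇
◇·○·○■○○

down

■■■■■■■■
░░■●●○·●
░░○···■○
·●·●○○·■
○◇◇■◆●●○
·○●○●○○◇
◇·○·○■○○
●●●○·■○○
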